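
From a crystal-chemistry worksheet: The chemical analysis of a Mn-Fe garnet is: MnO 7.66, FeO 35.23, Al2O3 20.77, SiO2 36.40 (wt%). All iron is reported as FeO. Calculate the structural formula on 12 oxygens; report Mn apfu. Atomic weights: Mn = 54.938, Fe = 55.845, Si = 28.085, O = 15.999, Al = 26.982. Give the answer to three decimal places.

0.535 Mn apfu

MnO (M=70.937): mol = 0.10798; Mn = 0.10798, O = 0.10798.
FeO (M=71.844): mol = 0.49037; Fe = 0.49037, O = 0.49037.
Al2O3 (M=101.961): mol = 0.20371; Al = 0.40742, O = 0.61113.
SiO2 (M=60.083): mol = 0.60583; Si = 0.60583, O = 1.21166.
ΣO = 2.42114; factor = 12/ΣO = 4.95634.
Mn apfu = 0.10798 × 4.95634 = 0.535.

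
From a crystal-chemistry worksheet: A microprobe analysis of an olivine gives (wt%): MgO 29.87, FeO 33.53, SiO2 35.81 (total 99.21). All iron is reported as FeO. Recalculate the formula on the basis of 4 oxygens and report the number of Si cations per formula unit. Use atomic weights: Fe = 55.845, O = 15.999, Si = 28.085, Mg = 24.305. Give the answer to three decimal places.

0.993 Si apfu

29.87 wt% MgO ÷ 40.304 g/mol = 0.74112 mol, giving 0.74112 Mg and 0.74112 O.
33.53 wt% FeO ÷ 71.844 g/mol = 0.46671 mol, giving 0.46671 Fe and 0.46671 O.
35.81 wt% SiO2 ÷ 60.083 g/mol = 0.59601 mol, giving 0.59601 Si and 1.19202 O.
Oxygen sums to 2.39985; scaling by 4/2.39985 = 1.66677 puts the formula on 4 O.
Si: 0.59601 × 1.66677 = 0.993 atoms per formula unit.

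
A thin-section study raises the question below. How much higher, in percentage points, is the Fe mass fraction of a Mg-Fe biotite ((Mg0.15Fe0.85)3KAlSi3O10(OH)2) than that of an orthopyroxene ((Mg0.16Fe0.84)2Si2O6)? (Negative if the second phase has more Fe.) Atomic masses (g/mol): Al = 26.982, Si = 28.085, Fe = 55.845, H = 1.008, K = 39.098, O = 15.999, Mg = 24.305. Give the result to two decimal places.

-8.36 percentage points

First mineral: 142.405 g Fe in 497.681 g formula = 28.61 wt% Fe.
Second mineral: 93.820 g Fe in 253.761 g formula = 36.97 wt% Fe.
28.61% − 36.97% gives a difference of -8.36 percentage points.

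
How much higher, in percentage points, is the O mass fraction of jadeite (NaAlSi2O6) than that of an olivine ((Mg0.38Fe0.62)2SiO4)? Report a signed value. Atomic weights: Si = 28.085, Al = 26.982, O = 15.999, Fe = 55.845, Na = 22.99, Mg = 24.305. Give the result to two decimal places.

O in NaAlSi2O6: molar mass 202.136 g/mol; 6×15.999 = 95.994 g → 47.49 wt%.
O in (Mg0.38Fe0.62)2SiO4: molar mass 179.801 g/mol; 4×15.999 = 63.996 g → 35.59 wt%.
Difference = 47.49 − 35.59 = 11.90 percentage points.

11.90 percentage points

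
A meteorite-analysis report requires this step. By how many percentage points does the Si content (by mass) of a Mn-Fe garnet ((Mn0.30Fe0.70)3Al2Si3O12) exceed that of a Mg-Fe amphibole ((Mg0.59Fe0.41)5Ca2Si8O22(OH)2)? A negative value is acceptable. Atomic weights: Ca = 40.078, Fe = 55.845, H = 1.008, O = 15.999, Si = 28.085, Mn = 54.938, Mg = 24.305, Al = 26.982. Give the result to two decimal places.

-8.66 percentage points

First mineral: 84.255 g Si in 496.926 g formula = 16.96 wt% Si.
Second mineral: 224.680 g Si in 877.010 g formula = 25.62 wt% Si.
16.96% − 25.62% gives a difference of -8.66 percentage points.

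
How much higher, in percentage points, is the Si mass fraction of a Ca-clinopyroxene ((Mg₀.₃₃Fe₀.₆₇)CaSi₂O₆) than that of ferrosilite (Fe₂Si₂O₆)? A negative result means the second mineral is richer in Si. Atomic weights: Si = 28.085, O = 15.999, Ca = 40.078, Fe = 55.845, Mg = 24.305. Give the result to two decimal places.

2.34 percentage points

First mineral: 56.170 g Si in 237.679 g formula = 23.63 wt% Si.
Second mineral: 56.170 g Si in 263.854 g formula = 21.29 wt% Si.
23.63% − 21.29% gives a difference of 2.34 percentage points.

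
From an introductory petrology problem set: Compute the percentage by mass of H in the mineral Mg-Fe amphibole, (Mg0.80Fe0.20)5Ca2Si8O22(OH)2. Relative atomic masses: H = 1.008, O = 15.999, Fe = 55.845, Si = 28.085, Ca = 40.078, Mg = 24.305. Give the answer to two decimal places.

0.24 mass %

M((Mg0.80Fe0.20)5Ca2Si8O22(OH)2) = 843.893 g/mol.
H contributes 2 × 1.008 = 2.016 g per mole.
2.016/843.893 = 0.0024 → 0.24%.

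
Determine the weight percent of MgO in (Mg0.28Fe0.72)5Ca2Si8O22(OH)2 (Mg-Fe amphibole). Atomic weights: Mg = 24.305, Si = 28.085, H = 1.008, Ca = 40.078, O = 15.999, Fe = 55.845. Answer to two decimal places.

6.09 wt%

Formula mass = 925.897 g/mol.
1.40 Mg → 1.4000 mol MgO per formula unit; M(MgO) = 40.304, so MgO mass = 56.426 g.
56.426/925.897 × 100 = 6.09 wt%.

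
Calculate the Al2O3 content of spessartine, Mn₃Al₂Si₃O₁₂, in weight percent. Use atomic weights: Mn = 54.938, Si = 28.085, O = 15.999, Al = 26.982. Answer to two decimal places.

20.60 wt%

Formula mass = 495.021 g/mol.
2 Al → 1.0000 mol Al2O3 per formula unit; M(Al2O3) = 101.961, so Al2O3 mass = 101.961 g.
101.961/495.021 × 100 = 20.60 wt%.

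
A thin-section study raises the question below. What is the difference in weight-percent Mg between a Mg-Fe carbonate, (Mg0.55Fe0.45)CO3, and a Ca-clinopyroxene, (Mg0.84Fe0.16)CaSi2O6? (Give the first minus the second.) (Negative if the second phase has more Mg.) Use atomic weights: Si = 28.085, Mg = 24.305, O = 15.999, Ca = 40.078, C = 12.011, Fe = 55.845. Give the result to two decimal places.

First mineral: 13.368 g Mg in 98.506 g formula = 13.57 wt% Mg.
Second mineral: 20.416 g Mg in 221.593 g formula = 9.21 wt% Mg.
13.57% − 9.21% gives a difference of 4.36 percentage points.

4.36 percentage points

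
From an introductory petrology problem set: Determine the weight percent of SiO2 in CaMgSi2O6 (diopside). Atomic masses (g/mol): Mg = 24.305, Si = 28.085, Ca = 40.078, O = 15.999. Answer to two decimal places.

55.49 wt%

Molar mass of CaMgSi2O6 = 1*40.078 + 1*24.305 + 2*28.085 + 6*15.999 = 216.547 g/mol.
Each formula unit contains 2 Si, equivalent to 2/1 = 2.0000 mol SiO2.
M(SiO2) = 1×28.085 + 2×15.999 = 60.083 g/mol.
Mass of SiO2 per formula unit = 2.0000 × 60.083 = 120.166 g.
SiO2 wt% = 120.166 / 216.547 × 100 = 55.49%.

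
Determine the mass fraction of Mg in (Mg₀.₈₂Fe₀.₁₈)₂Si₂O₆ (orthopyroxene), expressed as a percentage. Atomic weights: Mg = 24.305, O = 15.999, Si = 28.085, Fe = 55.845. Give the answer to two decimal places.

Formula mass = 1.64·24.305 + 0.36·55.845 + 2·28.085 + 6·15.999 = 212.128 g/mol, of which 39.860 g is Mg.
So Mg makes up 39.860/212.128 = 0.1879 of the mass, i.e. 18.79%.

18.79 mass %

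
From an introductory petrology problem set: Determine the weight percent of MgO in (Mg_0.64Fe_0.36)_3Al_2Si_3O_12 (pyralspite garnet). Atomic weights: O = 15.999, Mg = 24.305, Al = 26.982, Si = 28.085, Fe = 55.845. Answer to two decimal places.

Molar mass of (Mg_0.64Fe_0.36)_3Al_2Si_3O_12 = 1.92*24.305 + 1.08*55.845 + 2*26.982 + 3*28.085 + 12*15.999 = 437.185 g/mol.
Each formula unit contains 1.92 Mg, equivalent to 1.92/1 = 1.9200 mol MgO.
M(MgO) = 1×24.305 + 1×15.999 = 40.304 g/mol.
Mass of MgO per formula unit = 1.9200 × 40.304 = 77.384 g.
MgO wt% = 77.384 / 437.185 × 100 = 17.70%.

17.70 wt%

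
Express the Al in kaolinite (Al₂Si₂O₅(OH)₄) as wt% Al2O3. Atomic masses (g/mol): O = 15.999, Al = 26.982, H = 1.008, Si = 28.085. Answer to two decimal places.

39.50 wt%

M(Al₂Si₂O₅(OH)₄) = 258.157 g/mol; M(Al2O3) = 101.961 g/mol.
Moles Al2O3 per formula unit = 2 Al ÷ 2 = 1.0000.
Al2O3 fraction = (1.0000 × 101.961) / 258.157 = 101.961/258.157 = 0.3950.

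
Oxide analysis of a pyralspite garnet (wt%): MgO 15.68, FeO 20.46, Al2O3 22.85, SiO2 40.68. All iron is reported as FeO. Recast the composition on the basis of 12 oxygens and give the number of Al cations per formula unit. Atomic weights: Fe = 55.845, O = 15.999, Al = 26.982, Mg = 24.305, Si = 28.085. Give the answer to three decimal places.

15.68 wt% MgO ÷ 40.304 g/mol = 0.38904 mol, giving 0.38904 Mg and 0.38904 O.
20.46 wt% FeO ÷ 71.844 g/mol = 0.28478 mol, giving 0.28478 Fe and 0.28478 O.
22.85 wt% Al2O3 ÷ 101.961 g/mol = 0.22411 mol, giving 0.44822 Al and 0.67233 O.
40.68 wt% SiO2 ÷ 60.083 g/mol = 0.67706 mol, giving 0.67706 Si and 1.35412 O.
Oxygen sums to 2.70027; scaling by 12/2.70027 = 4.44400 puts the formula on 12 O.
Al: 0.44822 × 4.44400 = 1.992 atoms per formula unit.

1.992 Al apfu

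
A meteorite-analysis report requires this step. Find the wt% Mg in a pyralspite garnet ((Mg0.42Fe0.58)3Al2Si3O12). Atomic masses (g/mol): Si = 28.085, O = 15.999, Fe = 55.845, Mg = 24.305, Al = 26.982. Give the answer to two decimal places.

Molar mass of (Mg0.42Fe0.58)3Al2Si3O12: 1.26*24.305 + 1.74*55.845 + 2*26.982 + 3*28.085 + 12*15.999 = 458.002 g/mol.
Mass of Mg per formula unit: 1.26 × 24.305 = 30.624 g.
Weight fraction Mg = 30.624 / 458.002 = 0.0669.

6.69 wt%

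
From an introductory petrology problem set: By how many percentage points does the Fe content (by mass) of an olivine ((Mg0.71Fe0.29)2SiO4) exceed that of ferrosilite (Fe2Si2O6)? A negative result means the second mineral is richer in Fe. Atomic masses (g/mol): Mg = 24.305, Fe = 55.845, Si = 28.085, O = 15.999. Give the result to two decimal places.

-21.96 percentage points

Fe in (Mg0.71Fe0.29)2SiO4: molar mass 158.984 g/mol; 0.58×55.845 = 32.390 g → 20.37 wt%.
Fe in Fe2Si2O6: molar mass 263.854 g/mol; 2×55.845 = 111.690 g → 42.33 wt%.
Difference = 20.37 − 42.33 = -21.96 percentage points.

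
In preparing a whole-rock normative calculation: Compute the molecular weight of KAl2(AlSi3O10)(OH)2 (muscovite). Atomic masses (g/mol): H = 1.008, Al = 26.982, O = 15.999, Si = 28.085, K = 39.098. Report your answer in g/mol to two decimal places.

K: 1 × 39.098 = 39.0980
Al: 3 × 26.982 = 80.9460
Si: 3 × 28.085 = 84.2550
O: 12 × 15.999 = 191.9880
H: 2 × 1.008 = 2.0160
Summing the contributions gives the formula mass.

398.30 g/mol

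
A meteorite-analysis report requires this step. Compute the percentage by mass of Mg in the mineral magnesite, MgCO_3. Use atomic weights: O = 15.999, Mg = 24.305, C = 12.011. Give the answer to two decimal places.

28.83 mass %

Molar mass of MgCO_3: 1·24.305 + 1·12.011 + 3·15.999 = 84.313 g/mol.
Mass of Mg per formula unit: 1 × 24.305 = 24.305 g.
Weight fraction Mg = 24.305 / 84.313 = 0.2883.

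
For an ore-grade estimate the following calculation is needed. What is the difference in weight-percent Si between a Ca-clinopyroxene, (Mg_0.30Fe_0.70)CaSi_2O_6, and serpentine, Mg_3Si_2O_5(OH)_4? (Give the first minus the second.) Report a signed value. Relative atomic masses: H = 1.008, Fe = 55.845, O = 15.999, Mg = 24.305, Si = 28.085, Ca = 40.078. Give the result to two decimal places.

Si in (Mg_0.30Fe_0.70)CaSi_2O_6: molar mass 238.625 g/mol; 2×28.085 = 56.170 g → 23.54 wt%.
Si in Mg_3Si_2O_5(OH)_4: molar mass 277.108 g/mol; 2×28.085 = 56.170 g → 20.27 wt%.
Difference = 23.54 − 20.27 = 3.27 percentage points.

3.27 percentage points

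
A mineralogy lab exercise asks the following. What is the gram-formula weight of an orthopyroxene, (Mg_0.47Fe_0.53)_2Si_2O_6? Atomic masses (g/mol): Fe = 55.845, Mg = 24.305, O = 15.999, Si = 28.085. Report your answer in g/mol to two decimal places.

234.21 g/mol

M = 0.94×24.305 + 1.06×55.845 + 2×28.085 + 6×15.999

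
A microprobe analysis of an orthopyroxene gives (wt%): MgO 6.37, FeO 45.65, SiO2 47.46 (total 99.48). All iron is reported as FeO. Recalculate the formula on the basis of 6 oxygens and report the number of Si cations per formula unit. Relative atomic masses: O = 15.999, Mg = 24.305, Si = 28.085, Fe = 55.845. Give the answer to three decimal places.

6.37 wt% MgO ÷ 40.304 g/mol = 0.15805 mol, giving 0.15805 Mg and 0.15805 O.
45.65 wt% FeO ÷ 71.844 g/mol = 0.63540 mol, giving 0.63540 Fe and 0.63540 O.
47.46 wt% SiO2 ÷ 60.083 g/mol = 0.78991 mol, giving 0.78991 Si and 1.57982 O.
Oxygen sums to 2.37327; scaling by 6/2.37327 = 2.52816 puts the formula on 6 O.
Si: 0.78991 × 2.52816 = 1.997 atoms per formula unit.

1.997 Si apfu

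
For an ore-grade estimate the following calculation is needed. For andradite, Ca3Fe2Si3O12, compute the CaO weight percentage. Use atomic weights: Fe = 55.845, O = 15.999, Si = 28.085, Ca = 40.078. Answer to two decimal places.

Molar mass of Ca3Fe2Si3O12 = 3×40.078 + 2×55.845 + 3×28.085 + 12×15.999 = 508.167 g/mol.
Each formula unit contains 3 Ca, equivalent to 3/1 = 3.0000 mol CaO.
M(CaO) = 1×40.078 + 1×15.999 = 56.077 g/mol.
Mass of CaO per formula unit = 3.0000 × 56.077 = 168.231 g.
CaO wt% = 168.231 / 508.167 × 100 = 33.11%.

33.11 wt%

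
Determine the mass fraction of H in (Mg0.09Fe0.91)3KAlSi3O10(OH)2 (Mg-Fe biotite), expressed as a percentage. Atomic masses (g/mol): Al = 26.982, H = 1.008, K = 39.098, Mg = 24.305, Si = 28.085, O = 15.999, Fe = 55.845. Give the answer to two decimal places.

Molar mass of (Mg0.09Fe0.91)3KAlSi3O10(OH)2: 0.27*24.305 + 2.73*55.845 + 1*39.098 + 1*26.982 + 3*28.085 + 12*15.999 + 2*1.008 = 503.358 g/mol.
Mass of H per formula unit: 2 × 1.008 = 2.016 g.
Weight fraction H = 2.016 / 503.358 = 0.0040.

0.40 wt%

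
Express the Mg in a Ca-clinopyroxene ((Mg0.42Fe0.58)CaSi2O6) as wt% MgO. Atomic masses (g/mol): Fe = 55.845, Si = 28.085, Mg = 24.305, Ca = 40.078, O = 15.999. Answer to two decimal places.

M((Mg0.42Fe0.58)CaSi2O6) = 234.840 g/mol; M(MgO) = 40.304 g/mol.
Moles MgO per formula unit = 0.42 Mg ÷ 1 = 0.4200.
MgO fraction = (0.4200 × 40.304) / 234.840 = 16.928/234.840 = 0.0721.

7.21 wt%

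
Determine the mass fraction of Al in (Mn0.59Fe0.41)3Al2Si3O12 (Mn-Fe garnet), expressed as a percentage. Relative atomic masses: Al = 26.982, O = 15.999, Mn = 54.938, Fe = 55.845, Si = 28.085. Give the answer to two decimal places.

Formula mass = 1.77·54.938 + 1.23·55.845 + 2·26.982 + 3·28.085 + 12·15.999 = 496.137 g/mol, of which 53.964 g is Al.
So Al makes up 53.964/496.137 = 0.1088 of the mass, i.e. 10.88%.

10.88 mass %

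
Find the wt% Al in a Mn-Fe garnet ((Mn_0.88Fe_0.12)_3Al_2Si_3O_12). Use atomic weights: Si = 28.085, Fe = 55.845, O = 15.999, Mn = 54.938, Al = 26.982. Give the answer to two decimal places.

M((Mn_0.88Fe_0.12)_3Al_2Si_3O_12) = 495.348 g/mol.
Al contributes 2 × 26.982 = 53.964 g per mole.
53.964/495.348 = 0.1089 → 10.89%.

10.89 wt%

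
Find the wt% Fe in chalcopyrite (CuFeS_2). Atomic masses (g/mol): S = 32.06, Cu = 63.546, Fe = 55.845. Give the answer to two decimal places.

30.43 wt%

M(CuFeS_2) = 183.511 g/mol.
Fe contributes 1 × 55.845 = 55.845 g per mole.
55.845/183.511 = 0.3043 → 30.43%.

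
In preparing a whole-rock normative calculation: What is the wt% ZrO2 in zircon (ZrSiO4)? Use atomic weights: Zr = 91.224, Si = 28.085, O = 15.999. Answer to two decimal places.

Formula mass = 183.305 g/mol.
1 Zr → 1.0000 mol ZrO2 per formula unit; M(ZrO2) = 123.222, so ZrO2 mass = 123.222 g.
123.222/183.305 × 100 = 67.22 wt%.

67.22 wt%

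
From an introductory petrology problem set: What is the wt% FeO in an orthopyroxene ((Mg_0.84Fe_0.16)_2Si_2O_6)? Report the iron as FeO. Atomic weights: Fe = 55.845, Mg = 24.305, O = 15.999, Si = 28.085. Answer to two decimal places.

Formula mass = 210.867 g/mol.
0.32 Fe → 0.3200 mol FeO per formula unit; M(FeO) = 71.844, so FeO mass = 22.990 g.
22.990/210.867 × 100 = 10.90 wt%.

10.90 wt%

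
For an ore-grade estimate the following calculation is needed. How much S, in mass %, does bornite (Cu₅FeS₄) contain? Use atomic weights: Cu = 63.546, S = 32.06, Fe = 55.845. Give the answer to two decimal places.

M(Cu₅FeS₄) = 501.815 g/mol.
S contributes 4 × 32.06 = 128.240 g per mole.
128.240/501.815 = 0.2556 → 25.56%.

25.56 mass %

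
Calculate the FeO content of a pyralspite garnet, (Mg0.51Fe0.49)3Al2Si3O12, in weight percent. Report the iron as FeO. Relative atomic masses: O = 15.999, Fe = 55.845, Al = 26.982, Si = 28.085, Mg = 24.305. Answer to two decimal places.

23.50 wt%

Formula mass = 449.486 g/mol.
1.47 Fe → 1.4700 mol FeO per formula unit; M(FeO) = 71.844, so FeO mass = 105.611 g.
105.611/449.486 × 100 = 23.50 wt%.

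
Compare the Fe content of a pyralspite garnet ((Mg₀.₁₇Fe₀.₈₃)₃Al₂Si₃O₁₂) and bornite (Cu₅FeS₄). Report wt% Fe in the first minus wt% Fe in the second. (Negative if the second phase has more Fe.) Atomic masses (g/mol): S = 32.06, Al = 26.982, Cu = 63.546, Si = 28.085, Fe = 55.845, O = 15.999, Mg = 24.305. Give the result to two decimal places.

Fe in (Mg₀.₁₇Fe₀.₈₃)₃Al₂Si₃O₁₂: molar mass 481.657 g/mol; 2.49×55.845 = 139.054 g → 28.87 wt%.
Fe in Cu₅FeS₄: molar mass 501.815 g/mol; 1×55.845 = 55.845 g → 11.13 wt%.
Difference = 28.87 − 11.13 = 17.74 percentage points.

17.74 percentage points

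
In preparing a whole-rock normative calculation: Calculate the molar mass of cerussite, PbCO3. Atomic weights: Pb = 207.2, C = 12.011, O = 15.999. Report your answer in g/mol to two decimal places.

The formula mass is the sum 1·207.2 + 1·12.011 + 3·15.999.

267.21 g/mol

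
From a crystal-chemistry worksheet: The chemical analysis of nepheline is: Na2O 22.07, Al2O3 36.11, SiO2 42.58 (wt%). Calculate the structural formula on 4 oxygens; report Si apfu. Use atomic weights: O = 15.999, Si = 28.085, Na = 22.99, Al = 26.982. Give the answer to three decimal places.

22.07 wt% Na2O ÷ 61.979 g/mol = 0.35609 mol, giving 0.71218 Na and 0.35609 O.
36.11 wt% Al2O3 ÷ 101.961 g/mol = 0.35416 mol, giving 0.70832 Al and 1.06248 O.
42.58 wt% SiO2 ÷ 60.083 g/mol = 0.70869 mol, giving 0.70869 Si and 1.41738 O.
Oxygen sums to 2.83595; scaling by 4/2.83595 = 1.41046 puts the formula on 4 O.
Si: 0.70869 × 1.41046 = 1.000 atoms per formula unit.

1.000 Si apfu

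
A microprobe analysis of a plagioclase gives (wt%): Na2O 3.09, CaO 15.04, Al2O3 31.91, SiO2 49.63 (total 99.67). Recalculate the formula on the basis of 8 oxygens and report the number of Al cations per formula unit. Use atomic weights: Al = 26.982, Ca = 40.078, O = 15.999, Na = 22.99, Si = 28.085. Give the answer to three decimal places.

1.721 Al apfu

Na2O (M=61.979): mol = 0.04986; Na = 0.09972, O = 0.04986.
CaO (M=56.077): mol = 0.26820; Ca = 0.26820, O = 0.26820.
Al2O3 (M=101.961): mol = 0.31296; Al = 0.62592, O = 0.93888.
SiO2 (M=60.083): mol = 0.82602; Si = 0.82602, O = 1.65204.
ΣO = 2.90898; factor = 8/ΣO = 2.75010.
Al apfu = 0.62592 × 2.75010 = 1.721.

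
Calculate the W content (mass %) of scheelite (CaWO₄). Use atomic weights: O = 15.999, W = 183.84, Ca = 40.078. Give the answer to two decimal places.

M(CaWO₄) = 287.914 g/mol.
W contributes 1 × 183.84 = 183.840 g per mole.
183.840/287.914 = 0.6385 → 63.85%.

63.85 mass %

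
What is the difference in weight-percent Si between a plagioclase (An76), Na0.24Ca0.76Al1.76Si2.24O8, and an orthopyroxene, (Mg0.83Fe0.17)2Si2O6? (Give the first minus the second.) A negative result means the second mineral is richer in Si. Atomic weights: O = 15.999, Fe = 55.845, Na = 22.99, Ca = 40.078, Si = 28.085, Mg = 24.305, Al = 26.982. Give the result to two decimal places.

Si in Na0.24Ca0.76Al1.76Si2.24O8: molar mass 274.368 g/mol; 2.24×28.085 = 62.910 g → 22.93 wt%.
Si in (Mg0.83Fe0.17)2Si2O6: molar mass 211.498 g/mol; 2×28.085 = 56.170 g → 26.56 wt%.
Difference = 22.93 − 26.56 = -3.63 percentage points.

-3.63 percentage points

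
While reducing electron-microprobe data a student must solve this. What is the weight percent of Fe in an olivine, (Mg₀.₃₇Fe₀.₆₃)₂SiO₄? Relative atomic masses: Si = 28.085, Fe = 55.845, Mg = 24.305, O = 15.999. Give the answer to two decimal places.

Formula mass = 0.74·24.305 + 1.26·55.845 + 1·28.085 + 4·15.999 = 180.431 g/mol, of which 70.365 g is Fe.
So Fe makes up 70.365/180.431 = 0.3900 of the mass, i.e. 39.00%.

39.00 mass %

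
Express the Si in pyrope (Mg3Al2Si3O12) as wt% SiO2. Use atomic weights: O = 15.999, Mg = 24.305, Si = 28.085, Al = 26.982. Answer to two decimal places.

44.71 wt%

Molar mass of Mg3Al2Si3O12 = 3*24.305 + 2*26.982 + 3*28.085 + 12*15.999 = 403.122 g/mol.
Each formula unit contains 3 Si, equivalent to 3/1 = 3.0000 mol SiO2.
M(SiO2) = 1×28.085 + 2×15.999 = 60.083 g/mol.
Mass of SiO2 per formula unit = 3.0000 × 60.083 = 180.249 g.
SiO2 wt% = 180.249 / 403.122 × 100 = 44.71%.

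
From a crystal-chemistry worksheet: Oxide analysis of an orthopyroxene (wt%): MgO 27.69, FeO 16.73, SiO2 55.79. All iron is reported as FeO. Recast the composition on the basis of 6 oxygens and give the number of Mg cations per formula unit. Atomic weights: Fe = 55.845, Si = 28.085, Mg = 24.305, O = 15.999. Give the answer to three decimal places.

1.484 Mg apfu

27.69 wt% MgO ÷ 40.304 g/mol = 0.68703 mol, giving 0.68703 Mg and 0.68703 O.
16.73 wt% FeO ÷ 71.844 g/mol = 0.23287 mol, giving 0.23287 Fe and 0.23287 O.
55.79 wt% SiO2 ÷ 60.083 g/mol = 0.92855 mol, giving 0.92855 Si and 1.85710 O.
Oxygen sums to 2.77700; scaling by 6/2.77700 = 2.16060 puts the formula on 6 O.
Mg: 0.68703 × 2.16060 = 1.484 atoms per formula unit.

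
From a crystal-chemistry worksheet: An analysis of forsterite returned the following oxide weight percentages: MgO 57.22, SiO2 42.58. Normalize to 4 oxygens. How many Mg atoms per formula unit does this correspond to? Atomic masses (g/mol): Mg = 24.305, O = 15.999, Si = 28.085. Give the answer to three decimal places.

2.002 Mg apfu

57.22 wt% MgO ÷ 40.304 g/mol = 1.41971 mol, giving 1.41971 Mg and 1.41971 O.
42.58 wt% SiO2 ÷ 60.083 g/mol = 0.70869 mol, giving 0.70869 Si and 1.41738 O.
Oxygen sums to 2.83709; scaling by 4/2.83709 = 1.40990 puts the formula on 4 O.
Mg: 1.41971 × 1.40990 = 2.002 atoms per formula unit.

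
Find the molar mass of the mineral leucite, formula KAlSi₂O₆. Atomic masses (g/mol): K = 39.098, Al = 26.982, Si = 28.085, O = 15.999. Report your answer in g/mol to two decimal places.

M = 1×39.098 + 1×26.982 + 2×28.085 + 6×15.999

218.24 g/mol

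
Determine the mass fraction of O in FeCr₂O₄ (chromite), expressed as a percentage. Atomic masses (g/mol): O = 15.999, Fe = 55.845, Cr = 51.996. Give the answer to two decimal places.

28.59 mass %

M(FeCr₂O₄) = 223.833 g/mol.
O contributes 4 × 15.999 = 63.996 g per mole.
63.996/223.833 = 0.2859 → 28.59%.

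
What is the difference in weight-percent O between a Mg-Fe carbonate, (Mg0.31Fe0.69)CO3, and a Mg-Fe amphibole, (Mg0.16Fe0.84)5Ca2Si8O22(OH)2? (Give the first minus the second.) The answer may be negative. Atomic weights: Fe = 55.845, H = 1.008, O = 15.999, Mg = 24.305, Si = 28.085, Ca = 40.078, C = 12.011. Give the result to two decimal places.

First mineral: 47.997 g O in 106.076 g formula = 45.25 wt% O.
Second mineral: 383.976 g O in 944.821 g formula = 40.64 wt% O.
45.25% − 40.64% gives a difference of 4.61 percentage points.

4.61 percentage points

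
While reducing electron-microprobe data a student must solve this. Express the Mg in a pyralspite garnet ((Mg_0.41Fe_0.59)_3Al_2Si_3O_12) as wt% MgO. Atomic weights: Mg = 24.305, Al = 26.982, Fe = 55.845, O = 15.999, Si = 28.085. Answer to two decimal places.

M((Mg_0.41Fe_0.59)_3Al_2Si_3O_12) = 458.948 g/mol; M(MgO) = 40.304 g/mol.
Moles MgO per formula unit = 1.23 Mg ÷ 1 = 1.2300.
MgO fraction = (1.2300 × 40.304) / 458.948 = 49.574/458.948 = 0.1080.

10.80 wt%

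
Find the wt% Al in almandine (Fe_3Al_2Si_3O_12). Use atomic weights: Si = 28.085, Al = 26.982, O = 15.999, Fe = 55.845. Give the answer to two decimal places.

10.84 mass %

Molar mass of Fe_3Al_2Si_3O_12: 3×55.845 + 2×26.982 + 3×28.085 + 12×15.999 = 497.742 g/mol.
Mass of Al per formula unit: 2 × 26.982 = 53.964 g.
Weight fraction Al = 53.964 / 497.742 = 0.1084.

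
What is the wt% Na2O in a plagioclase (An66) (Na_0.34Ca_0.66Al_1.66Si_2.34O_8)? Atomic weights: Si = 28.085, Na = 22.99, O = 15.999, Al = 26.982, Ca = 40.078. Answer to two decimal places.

3.86 wt%

Formula mass = 272.769 g/mol.
0.34 Na → 0.1700 mol Na2O per formula unit; M(Na2O) = 61.979, so Na2O mass = 10.536 g.
10.536/272.769 × 100 = 3.86 wt%.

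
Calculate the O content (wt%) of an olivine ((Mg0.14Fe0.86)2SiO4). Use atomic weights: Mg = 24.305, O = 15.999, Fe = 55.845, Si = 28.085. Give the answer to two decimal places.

M((Mg0.14Fe0.86)2SiO4) = 194.940 g/mol.
O contributes 4 × 15.999 = 63.996 g per mole.
63.996/194.940 = 0.3283 → 32.83%.

32.83 wt%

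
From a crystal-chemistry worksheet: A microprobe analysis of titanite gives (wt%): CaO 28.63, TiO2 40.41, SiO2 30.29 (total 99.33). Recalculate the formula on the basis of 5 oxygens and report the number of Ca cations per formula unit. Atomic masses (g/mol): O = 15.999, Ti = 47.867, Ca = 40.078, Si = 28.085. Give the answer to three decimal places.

1.009 Ca apfu

CaO: 28.63/56.077 = 0.51055 mol → 0.51055 mol Ca, 0.51055 mol O.
TiO2: 40.41/79.865 = 0.50598 mol → 0.50598 mol Ti, 1.01196 mol O.
SiO2: 30.29/60.083 = 0.50414 mol → 0.50414 mol Si, 1.00828 mol O.
Total oxygen = 2.53079 mol. Normalization factor = 5/2.53079 = 1.97567.
Ca per 5 O = 0.51055 × 1.97567 = 1.009.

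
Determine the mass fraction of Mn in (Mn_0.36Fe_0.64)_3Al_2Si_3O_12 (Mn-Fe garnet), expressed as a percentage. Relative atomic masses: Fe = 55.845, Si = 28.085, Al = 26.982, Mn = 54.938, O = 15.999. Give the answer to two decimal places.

11.94 wt%

Formula mass = 1.08×54.938 + 1.92×55.845 + 2×26.982 + 3×28.085 + 12×15.999 = 496.762 g/mol, of which 59.333 g is Mn.
So Mn makes up 59.333/496.762 = 0.1194 of the mass, i.e. 11.94%.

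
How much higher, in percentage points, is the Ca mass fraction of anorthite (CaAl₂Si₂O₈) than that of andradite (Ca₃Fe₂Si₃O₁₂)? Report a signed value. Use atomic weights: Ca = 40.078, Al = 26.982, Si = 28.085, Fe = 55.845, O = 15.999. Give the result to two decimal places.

-9.25 percentage points

First mineral: 40.078 g Ca in 278.204 g formula = 14.41 wt% Ca.
Second mineral: 120.234 g Ca in 508.167 g formula = 23.66 wt% Ca.
14.41% − 23.66% gives a difference of -9.25 percentage points.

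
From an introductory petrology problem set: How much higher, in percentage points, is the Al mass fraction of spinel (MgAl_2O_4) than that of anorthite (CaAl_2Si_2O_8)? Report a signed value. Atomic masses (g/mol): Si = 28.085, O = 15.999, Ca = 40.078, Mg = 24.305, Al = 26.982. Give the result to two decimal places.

First mineral: 53.964 g Al in 142.265 g formula = 37.93 wt% Al.
Second mineral: 53.964 g Al in 278.204 g formula = 19.40 wt% Al.
37.93% − 19.40% gives a difference of 18.53 percentage points.

18.53 percentage points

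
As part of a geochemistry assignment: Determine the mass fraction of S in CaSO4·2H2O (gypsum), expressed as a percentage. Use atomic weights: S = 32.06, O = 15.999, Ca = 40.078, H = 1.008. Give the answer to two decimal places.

18.62 weight percent

Formula mass = 1·40.078 + 1·32.06 + 6·15.999 + 4·1.008 = 172.164 g/mol, of which 32.060 g is S.
So S makes up 32.060/172.164 = 0.1862 of the mass, i.e. 18.62%.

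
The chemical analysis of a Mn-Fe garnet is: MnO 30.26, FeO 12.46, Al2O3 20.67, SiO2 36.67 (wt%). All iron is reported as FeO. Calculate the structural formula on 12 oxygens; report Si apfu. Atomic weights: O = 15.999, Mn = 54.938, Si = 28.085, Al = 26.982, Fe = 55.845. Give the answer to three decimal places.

MnO (M=70.937): mol = 0.42658; Mn = 0.42658, O = 0.42658.
FeO (M=71.844): mol = 0.17343; Fe = 0.17343, O = 0.17343.
Al2O3 (M=101.961): mol = 0.20272; Al = 0.40544, O = 0.60816.
SiO2 (M=60.083): mol = 0.61032; Si = 0.61032, O = 1.22064.
ΣO = 2.42881; factor = 12/ΣO = 4.94069.
Si apfu = 0.61032 × 4.94069 = 3.015.

3.015 Si apfu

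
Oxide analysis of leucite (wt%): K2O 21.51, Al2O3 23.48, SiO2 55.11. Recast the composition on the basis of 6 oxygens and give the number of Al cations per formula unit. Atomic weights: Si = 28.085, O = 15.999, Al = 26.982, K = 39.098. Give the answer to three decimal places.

1.004 Al apfu

K2O: 21.51/94.195 = 0.22836 mol → 0.45672 mol K, 0.22836 mol O.
Al2O3: 23.48/101.961 = 0.23028 mol → 0.46056 mol Al, 0.69084 mol O.
SiO2: 55.11/60.083 = 0.91723 mol → 0.91723 mol Si, 1.83446 mol O.
Total oxygen = 2.75366 mol. Normalization factor = 6/2.75366 = 2.17892.
Al per 6 O = 0.46056 × 2.17892 = 1.004.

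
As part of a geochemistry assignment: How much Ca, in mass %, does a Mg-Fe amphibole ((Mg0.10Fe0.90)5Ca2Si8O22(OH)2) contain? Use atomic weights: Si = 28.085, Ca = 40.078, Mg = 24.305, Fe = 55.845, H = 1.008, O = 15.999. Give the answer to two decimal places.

8.40 mass %

Molar mass of (Mg0.10Fe0.90)5Ca2Si8O22(OH)2: 0.50·24.305 + 4.50·55.845 + 2·40.078 + 8·28.085 + 24·15.999 + 2·1.008 = 954.283 g/mol.
Mass of Ca per formula unit: 2 × 40.078 = 80.156 g.
Weight fraction Ca = 80.156 / 954.283 = 0.0840.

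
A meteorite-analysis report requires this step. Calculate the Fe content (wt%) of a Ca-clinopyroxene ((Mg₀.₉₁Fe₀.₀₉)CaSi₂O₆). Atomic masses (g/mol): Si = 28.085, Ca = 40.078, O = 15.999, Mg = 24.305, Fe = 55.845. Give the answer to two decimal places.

Molar mass of (Mg₀.₉₁Fe₀.₀₉)CaSi₂O₆: 0.91*24.305 + 0.09*55.845 + 1*40.078 + 2*28.085 + 6*15.999 = 219.386 g/mol.
Mass of Fe per formula unit: 0.09 × 55.845 = 5.026 g.
Weight fraction Fe = 5.026 / 219.386 = 0.0229.

2.29 wt%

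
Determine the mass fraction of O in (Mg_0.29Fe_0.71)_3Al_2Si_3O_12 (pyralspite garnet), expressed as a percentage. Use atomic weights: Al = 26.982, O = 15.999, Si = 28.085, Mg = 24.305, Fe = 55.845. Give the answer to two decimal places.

40.82 weight percent

Formula mass = 0.87*24.305 + 2.13*55.845 + 2*26.982 + 3*28.085 + 12*15.999 = 470.302 g/mol, of which 191.988 g is O.
So O makes up 191.988/470.302 = 0.4082 of the mass, i.e. 40.82%.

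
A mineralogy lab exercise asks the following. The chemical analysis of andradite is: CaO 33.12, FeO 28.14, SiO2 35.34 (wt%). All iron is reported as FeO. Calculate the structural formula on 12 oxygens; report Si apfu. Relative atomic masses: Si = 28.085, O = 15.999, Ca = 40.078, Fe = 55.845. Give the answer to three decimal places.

3.270 Si apfu

CaO (M=56.077): mol = 0.59062; Ca = 0.59062, O = 0.59062.
FeO (M=71.844): mol = 0.39168; Fe = 0.39168, O = 0.39168.
SiO2 (M=60.083): mol = 0.58819; Si = 0.58819, O = 1.17638.
ΣO = 2.15868; factor = 12/ΣO = 5.55895.
Si apfu = 0.58819 × 5.55895 = 3.270.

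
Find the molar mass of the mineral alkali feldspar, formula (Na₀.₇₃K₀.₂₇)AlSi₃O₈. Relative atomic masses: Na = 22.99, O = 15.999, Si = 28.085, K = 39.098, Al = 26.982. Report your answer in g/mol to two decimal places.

266.57 g/mol

M = 0.73(22.99) + 0.27(39.098) + 1(26.982) + 3(28.085) + 8(15.999)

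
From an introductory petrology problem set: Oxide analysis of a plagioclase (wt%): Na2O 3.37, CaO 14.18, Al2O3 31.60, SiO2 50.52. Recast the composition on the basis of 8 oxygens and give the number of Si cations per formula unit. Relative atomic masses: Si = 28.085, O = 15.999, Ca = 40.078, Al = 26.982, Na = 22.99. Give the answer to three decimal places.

2.305 Si apfu

Na2O (M=61.979): mol = 0.05437; Na = 0.10874, O = 0.05437.
CaO (M=56.077): mol = 0.25287; Ca = 0.25287, O = 0.25287.
Al2O3 (M=101.961): mol = 0.30992; Al = 0.61984, O = 0.92976.
SiO2 (M=60.083): mol = 0.84084; Si = 0.84084, O = 1.68168.
ΣO = 2.91868; factor = 8/ΣO = 2.74097.
Si apfu = 0.84084 × 2.74097 = 2.305.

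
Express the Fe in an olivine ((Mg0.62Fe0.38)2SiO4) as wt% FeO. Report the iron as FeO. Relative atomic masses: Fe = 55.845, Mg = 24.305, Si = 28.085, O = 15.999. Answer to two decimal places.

Formula mass = 164.661 g/mol.
0.76 Fe → 0.7600 mol FeO per formula unit; M(FeO) = 71.844, so FeO mass = 54.601 g.
54.601/164.661 × 100 = 33.16 wt%.

33.16 wt%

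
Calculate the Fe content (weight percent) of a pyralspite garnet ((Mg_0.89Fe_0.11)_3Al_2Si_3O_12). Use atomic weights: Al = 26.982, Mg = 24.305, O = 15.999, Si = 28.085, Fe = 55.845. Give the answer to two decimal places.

Molar mass of (Mg_0.89Fe_0.11)_3Al_2Si_3O_12: 2.67×24.305 + 0.33×55.845 + 2×26.982 + 3×28.085 + 12×15.999 = 413.530 g/mol.
Mass of Fe per formula unit: 0.33 × 55.845 = 18.429 g.
Weight fraction Fe = 18.429 / 413.530 = 0.0446.

4.46 weight percent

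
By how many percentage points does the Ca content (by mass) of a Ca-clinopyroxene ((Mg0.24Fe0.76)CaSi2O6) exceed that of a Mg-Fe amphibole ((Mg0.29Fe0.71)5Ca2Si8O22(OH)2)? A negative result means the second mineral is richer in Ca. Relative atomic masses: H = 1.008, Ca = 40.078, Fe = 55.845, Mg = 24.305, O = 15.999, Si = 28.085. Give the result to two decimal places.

7.99 percentage points

Ca in (Mg0.24Fe0.76)CaSi2O6: molar mass 240.517 g/mol; 1×40.078 = 40.078 g → 16.66 wt%.
Ca in (Mg0.29Fe0.71)5Ca2Si8O22(OH)2: molar mass 924.320 g/mol; 2×40.078 = 80.156 g → 8.67 wt%.
Difference = 16.66 − 8.67 = 7.99 percentage points.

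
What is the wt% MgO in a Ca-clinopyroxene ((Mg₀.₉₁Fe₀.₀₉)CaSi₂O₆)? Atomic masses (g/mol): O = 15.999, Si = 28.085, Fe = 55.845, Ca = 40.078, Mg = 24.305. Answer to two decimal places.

16.72 wt%

M((Mg₀.₉₁Fe₀.₀₉)CaSi₂O₆) = 219.386 g/mol; M(MgO) = 40.304 g/mol.
Moles MgO per formula unit = 0.91 Mg ÷ 1 = 0.9100.
MgO fraction = (0.9100 × 40.304) / 219.386 = 36.677/219.386 = 0.1672.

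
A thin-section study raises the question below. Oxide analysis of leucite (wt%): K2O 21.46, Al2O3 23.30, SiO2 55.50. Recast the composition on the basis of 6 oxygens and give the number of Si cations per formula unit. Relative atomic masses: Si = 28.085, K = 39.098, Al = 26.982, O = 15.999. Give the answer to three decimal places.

2.007 Si apfu

21.46 wt% K2O ÷ 94.195 g/mol = 0.22783 mol, giving 0.45566 K and 0.22783 O.
23.30 wt% Al2O3 ÷ 101.961 g/mol = 0.22852 mol, giving 0.45704 Al and 0.68556 O.
55.50 wt% SiO2 ÷ 60.083 g/mol = 0.92372 mol, giving 0.92372 Si and 1.84744 O.
Oxygen sums to 2.76083; scaling by 6/2.76083 = 2.17326 puts the formula on 6 O.
Si: 0.92372 × 2.17326 = 2.007 atoms per formula unit.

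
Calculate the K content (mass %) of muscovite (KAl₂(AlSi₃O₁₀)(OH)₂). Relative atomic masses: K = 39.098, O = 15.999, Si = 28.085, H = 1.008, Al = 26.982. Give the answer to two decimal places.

9.82 mass %

Molar mass of KAl₂(AlSi₃O₁₀)(OH)₂: 1*39.098 + 3*26.982 + 3*28.085 + 12*15.999 + 2*1.008 = 398.303 g/mol.
Mass of K per formula unit: 1 × 39.098 = 39.098 g.
Weight fraction K = 39.098 / 398.303 = 0.0982.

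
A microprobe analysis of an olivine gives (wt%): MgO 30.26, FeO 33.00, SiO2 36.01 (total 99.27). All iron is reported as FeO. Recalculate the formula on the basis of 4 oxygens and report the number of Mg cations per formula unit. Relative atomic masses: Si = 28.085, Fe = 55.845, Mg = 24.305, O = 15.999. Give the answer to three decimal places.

1.247 Mg apfu

30.26 wt% MgO ÷ 40.304 g/mol = 0.75079 mol, giving 0.75079 Mg and 0.75079 O.
33.00 wt% FeO ÷ 71.844 g/mol = 0.45933 mol, giving 0.45933 Fe and 0.45933 O.
36.01 wt% SiO2 ÷ 60.083 g/mol = 0.59934 mol, giving 0.59934 Si and 1.19868 O.
Oxygen sums to 2.40880; scaling by 4/2.40880 = 1.66058 puts the formula on 4 O.
Mg: 0.75079 × 1.66058 = 1.247 atoms per formula unit.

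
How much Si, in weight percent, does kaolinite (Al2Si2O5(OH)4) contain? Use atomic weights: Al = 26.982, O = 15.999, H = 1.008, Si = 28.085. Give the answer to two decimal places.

21.76 weight percent

Molar mass of Al2Si2O5(OH)4: 2·26.982 + 2·28.085 + 9·15.999 + 4·1.008 = 258.157 g/mol.
Mass of Si per formula unit: 2 × 28.085 = 56.170 g.
Weight fraction Si = 56.170 / 258.157 = 0.2176.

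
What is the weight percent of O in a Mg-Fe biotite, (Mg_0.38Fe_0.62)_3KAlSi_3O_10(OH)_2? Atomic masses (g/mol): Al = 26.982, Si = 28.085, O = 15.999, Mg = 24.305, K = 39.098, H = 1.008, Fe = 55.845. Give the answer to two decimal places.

M((Mg_0.38Fe_0.62)_3KAlSi_3O_10(OH)_2) = 475.918 g/mol.
O contributes 12 × 15.999 = 191.988 g per mole.
191.988/475.918 = 0.4034 → 40.34%.

40.34 wt%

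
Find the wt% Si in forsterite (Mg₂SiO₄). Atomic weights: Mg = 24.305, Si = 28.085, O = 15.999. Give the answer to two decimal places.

Formula mass = 2·24.305 + 1·28.085 + 4·15.999 = 140.691 g/mol, of which 28.085 g is Si.
So Si makes up 28.085/140.691 = 0.1996 of the mass, i.e. 19.96%.

19.96 wt%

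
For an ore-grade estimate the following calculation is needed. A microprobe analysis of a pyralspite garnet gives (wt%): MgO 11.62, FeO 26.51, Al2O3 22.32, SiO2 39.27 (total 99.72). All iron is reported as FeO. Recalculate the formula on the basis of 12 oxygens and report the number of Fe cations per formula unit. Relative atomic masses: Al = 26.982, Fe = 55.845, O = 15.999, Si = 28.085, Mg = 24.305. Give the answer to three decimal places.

1.689 Fe apfu

MgO: 11.62/40.304 = 0.28831 mol → 0.28831 mol Mg, 0.28831 mol O.
FeO: 26.51/71.844 = 0.36899 mol → 0.36899 mol Fe, 0.36899 mol O.
Al2O3: 22.32/101.961 = 0.21891 mol → 0.43782 mol Al, 0.65673 mol O.
SiO2: 39.27/60.083 = 0.65360 mol → 0.65360 mol Si, 1.30720 mol O.
Total oxygen = 2.62123 mol. Normalization factor = 12/2.62123 = 4.57800.
Fe per 12 O = 0.36899 × 4.57800 = 1.689.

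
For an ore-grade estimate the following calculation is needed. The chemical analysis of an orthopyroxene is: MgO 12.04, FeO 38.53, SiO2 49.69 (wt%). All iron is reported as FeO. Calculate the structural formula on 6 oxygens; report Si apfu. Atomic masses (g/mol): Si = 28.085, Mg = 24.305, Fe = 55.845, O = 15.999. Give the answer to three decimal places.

1.994 Si apfu

MgO (M=40.304): mol = 0.29873; Mg = 0.29873, O = 0.29873.
FeO (M=71.844): mol = 0.53630; Fe = 0.53630, O = 0.53630.
SiO2 (M=60.083): mol = 0.82702; Si = 0.82702, O = 1.65404.
ΣO = 2.48907; factor = 6/ΣO = 2.41054.
Si apfu = 0.82702 × 2.41054 = 1.994.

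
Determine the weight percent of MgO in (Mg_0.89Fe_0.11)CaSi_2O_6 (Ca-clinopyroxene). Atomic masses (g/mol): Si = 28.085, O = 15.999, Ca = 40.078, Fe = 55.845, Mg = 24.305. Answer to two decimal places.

16.30 wt%

Molar mass of (Mg_0.89Fe_0.11)CaSi_2O_6 = 0.89·24.305 + 0.11·55.845 + 1·40.078 + 2·28.085 + 6·15.999 = 220.016 g/mol.
Each formula unit contains 0.89 Mg, equivalent to 0.89/1 = 0.8900 mol MgO.
M(MgO) = 1×24.305 + 1×15.999 = 40.304 g/mol.
Mass of MgO per formula unit = 0.8900 × 40.304 = 35.871 g.
MgO wt% = 35.871 / 220.016 × 100 = 16.30%.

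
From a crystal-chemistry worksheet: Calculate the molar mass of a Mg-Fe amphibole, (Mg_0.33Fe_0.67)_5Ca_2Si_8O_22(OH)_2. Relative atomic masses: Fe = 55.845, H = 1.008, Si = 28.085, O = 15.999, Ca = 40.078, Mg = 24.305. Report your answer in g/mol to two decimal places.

918.01 g/mol

M = 1.65·24.305 + 3.35·55.845 + 2·40.078 + 8·28.085 + 24·15.999 + 2·1.008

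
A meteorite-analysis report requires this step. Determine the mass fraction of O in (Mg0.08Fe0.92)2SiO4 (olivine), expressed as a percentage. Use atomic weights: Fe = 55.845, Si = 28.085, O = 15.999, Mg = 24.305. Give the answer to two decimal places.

32.20 mass %

Formula mass = 0.16×24.305 + 1.84×55.845 + 1×28.085 + 4×15.999 = 198.725 g/mol, of which 63.996 g is O.
So O makes up 63.996/198.725 = 0.3220 of the mass, i.e. 32.20%.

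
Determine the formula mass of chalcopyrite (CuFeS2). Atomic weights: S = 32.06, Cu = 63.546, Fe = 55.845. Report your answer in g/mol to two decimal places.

M = 1·63.546 + 1·55.845 + 2·32.06

183.51 g/mol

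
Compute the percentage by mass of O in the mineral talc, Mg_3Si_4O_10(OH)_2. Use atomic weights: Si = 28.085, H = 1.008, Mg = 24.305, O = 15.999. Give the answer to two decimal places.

Molar mass of Mg_3Si_4O_10(OH)_2: 3×24.305 + 4×28.085 + 12×15.999 + 2×1.008 = 379.259 g/mol.
Mass of O per formula unit: 12 × 15.999 = 191.988 g.
Weight fraction O = 191.988 / 379.259 = 0.5062.

50.62 mass %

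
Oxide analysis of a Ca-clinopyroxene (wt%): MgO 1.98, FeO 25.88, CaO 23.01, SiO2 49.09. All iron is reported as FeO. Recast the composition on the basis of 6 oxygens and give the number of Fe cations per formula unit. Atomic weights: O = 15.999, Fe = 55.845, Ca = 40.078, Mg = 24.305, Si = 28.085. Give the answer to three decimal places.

MgO (M=40.304): mol = 0.04913; Mg = 0.04913, O = 0.04913.
FeO (M=71.844): mol = 0.36022; Fe = 0.36022, O = 0.36022.
CaO (M=56.077): mol = 0.41033; Ca = 0.41033, O = 0.41033.
SiO2 (M=60.083): mol = 0.81704; Si = 0.81704, O = 1.63408.
ΣO = 2.45376; factor = 6/ΣO = 2.44523.
Fe apfu = 0.36022 × 2.44523 = 0.881.

0.881 Fe apfu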